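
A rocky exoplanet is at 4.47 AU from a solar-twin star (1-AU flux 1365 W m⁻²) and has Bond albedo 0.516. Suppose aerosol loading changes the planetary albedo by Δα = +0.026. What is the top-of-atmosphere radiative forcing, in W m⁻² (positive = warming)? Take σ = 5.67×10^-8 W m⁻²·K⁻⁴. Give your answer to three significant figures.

Irradiance scales as 1/d², so S = 1365 W m⁻² × (1/4.47)² = 68.32 W m⁻².
TOA radiative forcing: ΔF = −S·Δα/4 = −68.32·(+0.026)/4 = -0.4440 W m⁻².

-0.444 W m⁻²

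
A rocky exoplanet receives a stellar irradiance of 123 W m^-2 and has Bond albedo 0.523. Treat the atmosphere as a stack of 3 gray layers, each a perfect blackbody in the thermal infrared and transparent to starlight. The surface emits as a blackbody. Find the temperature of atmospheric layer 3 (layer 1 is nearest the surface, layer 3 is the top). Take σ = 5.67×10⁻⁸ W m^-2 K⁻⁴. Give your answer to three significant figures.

The effective emission temperature is T_e = [S(1−α)/(4σ)]^¼ = 126.8 K.
In the N-layer model, layer k (counted from the surface) has T_k = (N+1−k)^(1/4)·T_e.
With k = 3: T_3 = (3+1−3)^¼·126.8 K = 126.8 K.

127 K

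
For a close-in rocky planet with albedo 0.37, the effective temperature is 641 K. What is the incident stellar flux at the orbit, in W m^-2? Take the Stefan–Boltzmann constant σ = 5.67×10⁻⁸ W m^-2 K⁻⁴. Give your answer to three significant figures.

From S(1−α)/4 = σT⁴: S = 4σT⁴/(1−α).
The emitted flux is σT⁴ = 9572 W m^-2.
S = 4·9572/0.63 = 60780 W m^-2.

60800 W m^-2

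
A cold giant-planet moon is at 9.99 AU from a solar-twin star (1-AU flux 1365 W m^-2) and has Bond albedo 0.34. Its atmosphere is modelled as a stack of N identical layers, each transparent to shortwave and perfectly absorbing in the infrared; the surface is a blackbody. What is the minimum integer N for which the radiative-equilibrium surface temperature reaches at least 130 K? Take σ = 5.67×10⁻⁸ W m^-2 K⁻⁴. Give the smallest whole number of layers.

7

Irradiance scales as 1/d², so S = 1365 W m^-2 × (1/9.99)² = 13.68 W m^-2.
OLR = S(1−α)/4 = 2.257 W m^-2; the top layer radiates at T_e = 79.43 K.
Need (N+1)T_e⁴ ≥ T_s⁴, i.e. N+1 ≥ (130/79.43)⁴ = 7.176.
The minimum whole number is N = 7.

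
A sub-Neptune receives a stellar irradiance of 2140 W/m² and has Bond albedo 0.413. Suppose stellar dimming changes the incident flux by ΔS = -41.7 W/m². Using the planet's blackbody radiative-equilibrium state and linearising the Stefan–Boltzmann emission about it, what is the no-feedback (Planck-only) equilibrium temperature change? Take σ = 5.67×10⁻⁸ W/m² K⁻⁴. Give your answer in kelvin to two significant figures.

The baseline emission temperature is T_e = 272.8 K.
Only a fraction (1−α) is absorbed and it's spread over 4πR², so ΔF = (1−α)ΔS/4 = -6.119 W/m².
Linearising σT⁴ gives d(σT⁴)/dT = 4σT_e³ = 4.605 W/m² per K.
Hence the no-feedback warming is ΔF/(4σT_e³) = -1.33 K.

-1.3 K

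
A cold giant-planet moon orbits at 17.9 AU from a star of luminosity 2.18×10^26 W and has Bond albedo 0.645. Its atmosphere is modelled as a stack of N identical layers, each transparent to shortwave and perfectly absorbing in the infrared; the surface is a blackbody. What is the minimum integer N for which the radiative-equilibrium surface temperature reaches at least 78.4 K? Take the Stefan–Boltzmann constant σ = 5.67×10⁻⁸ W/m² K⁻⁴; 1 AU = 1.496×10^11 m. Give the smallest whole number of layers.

9

Orbital distance: d = 17.9 AU = 2.678×10^12 m.
Flux at the orbit: S = L/(4πd²) = 2.18×10^26/(4π·(2.68×10^12)²) = 2.419 W/m².
Top-of-atmosphere balance: σT_e⁴ = S(1−α)/4 = 0.2147 W/m² → T_e = 44.11 K.
Since T_s⁴ = (N+1)T_e⁴, we need N ≥ (T_s/T_e)⁴ − 1 = 8.977.
The minimum whole number is N = 9.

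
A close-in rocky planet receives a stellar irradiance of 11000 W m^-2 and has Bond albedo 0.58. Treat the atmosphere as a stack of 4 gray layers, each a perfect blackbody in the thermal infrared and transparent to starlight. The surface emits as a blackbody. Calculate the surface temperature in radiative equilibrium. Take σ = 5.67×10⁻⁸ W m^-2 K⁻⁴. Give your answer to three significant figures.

The effective emission temperature is T_e = [S(1−α)/(4σ)]^¼ = 377.8 K.
For an N-layer opaque stack, T_s⁴ = (N+1)T_e⁴, hence T_s = (5)^(1/4)×377.8 K = 564.9 K.

565 K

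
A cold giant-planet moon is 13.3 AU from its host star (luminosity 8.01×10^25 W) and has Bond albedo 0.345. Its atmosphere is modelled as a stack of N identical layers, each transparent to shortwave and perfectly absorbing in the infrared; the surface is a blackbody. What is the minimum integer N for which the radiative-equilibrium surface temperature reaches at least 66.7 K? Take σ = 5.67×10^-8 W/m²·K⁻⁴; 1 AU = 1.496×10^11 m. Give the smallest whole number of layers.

d = 13.3 × 1.496×10^11 m = 1.990×10^12 m.
S = L/(4πd²) = 1.610 W/m².
The effective emission temperature is T_e = [S(1−α)/(4σ)]^¼ = 46.44 K.
T_s = (N+1)^(1/4)·T_e ≥ 66.7 K requires N+1 ≥ (T_s/T_e)⁴ = (66.7/46.44)⁴ = 4.256.
So N ≥ 3.256; the smallest integer is N = 4.

4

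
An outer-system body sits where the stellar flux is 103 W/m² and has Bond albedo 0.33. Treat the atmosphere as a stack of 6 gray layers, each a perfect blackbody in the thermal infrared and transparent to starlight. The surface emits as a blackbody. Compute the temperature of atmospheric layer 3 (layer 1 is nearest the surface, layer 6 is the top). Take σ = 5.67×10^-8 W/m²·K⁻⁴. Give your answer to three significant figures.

187 kelvin

Top-of-atmosphere balance: σT_e⁴ = S(1−α)/4 = 17.25 W/m² → T_e = 132.1 K.
The net upward flux σT_e⁴ is constant between every pair of levels, so T_k⁴ = (N+1−k)T_e⁴.
With k = 3: T_3 = (6+1−3)^¼·132.1 K = 186.8 K.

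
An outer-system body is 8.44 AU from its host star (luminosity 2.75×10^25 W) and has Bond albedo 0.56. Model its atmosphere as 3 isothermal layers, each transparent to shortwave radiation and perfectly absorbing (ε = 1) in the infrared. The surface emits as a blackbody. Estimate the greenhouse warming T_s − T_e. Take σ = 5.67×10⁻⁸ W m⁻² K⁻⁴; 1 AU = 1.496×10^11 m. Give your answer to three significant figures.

d = 8.44 × 1.496×10^11 m = 1.263×10^12 m.
Flux at the orbit: S = L/(4πd²) = 2.75×10^25/(4π·(1.26×10^12)²) = 1.373 W m⁻².
The effective emission temperature is T_e = [S(1−α)/(4σ)]^¼ = 40.40 K.
T_s = (N+1)^(1/4)·T_e = 57.13 K.
Warming: T_s − T_e = 16.73 K.

16.7 K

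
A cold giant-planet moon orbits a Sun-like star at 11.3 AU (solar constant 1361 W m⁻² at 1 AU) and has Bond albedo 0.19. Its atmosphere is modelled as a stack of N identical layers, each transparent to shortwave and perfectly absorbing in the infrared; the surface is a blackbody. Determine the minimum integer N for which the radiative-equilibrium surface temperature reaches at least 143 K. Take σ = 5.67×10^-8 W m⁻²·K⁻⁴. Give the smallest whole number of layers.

Flux at the orbit: S = 1361/(11.3)² = 10.66 W m⁻².
Top-of-atmosphere balance: σT_e⁴ = S(1−α)/4 = 2.158 W m⁻² → T_e = 78.55 K.
Since T_s⁴ = (N+1)T_e⁴, we need N ≥ (T_s/T_e)⁴ − 1 = 9.985.
Rounding up, N = 10.

10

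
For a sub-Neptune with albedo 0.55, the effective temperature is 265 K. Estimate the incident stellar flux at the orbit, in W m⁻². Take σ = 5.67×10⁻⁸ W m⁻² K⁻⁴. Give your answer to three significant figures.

2490 W m⁻²

Invert the energy balance for S: S = 4σT⁴/(1−α).
The emitted flux is σT⁴ = 279.6 W m⁻².
S = 4·279.6/0.45 = 2486 W m⁻².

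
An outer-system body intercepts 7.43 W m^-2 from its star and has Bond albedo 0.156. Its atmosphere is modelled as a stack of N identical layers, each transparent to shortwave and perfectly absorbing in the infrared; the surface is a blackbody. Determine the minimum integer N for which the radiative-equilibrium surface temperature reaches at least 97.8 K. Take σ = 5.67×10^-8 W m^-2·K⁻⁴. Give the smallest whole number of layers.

3

Top-of-atmosphere balance: σT_e⁴ = S(1−α)/4 = 1.568 W m^-2 → T_e = 72.51 K.
T_s = (N+1)^(1/4)·T_e ≥ 97.8 K requires N+1 ≥ (T_s/T_e)⁴ = (97.8/72.51)⁴ = 3.309.
The minimum whole number is N = 3.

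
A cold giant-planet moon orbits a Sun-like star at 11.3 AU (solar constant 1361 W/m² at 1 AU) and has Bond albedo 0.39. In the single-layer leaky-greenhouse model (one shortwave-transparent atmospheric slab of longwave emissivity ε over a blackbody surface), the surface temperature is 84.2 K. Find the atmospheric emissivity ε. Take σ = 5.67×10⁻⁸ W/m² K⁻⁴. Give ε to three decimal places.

Flux at the orbit: S = 1361/(11.3)² = 10.66 W/m².
Effective temperature: T_e = [S(1−α)/(4σ)]^(1/4) = 73.17 K.
Since (2−ε)/2 = (T_e/T_s)⁴ = 0.5703, ε = 0.8593.

0.859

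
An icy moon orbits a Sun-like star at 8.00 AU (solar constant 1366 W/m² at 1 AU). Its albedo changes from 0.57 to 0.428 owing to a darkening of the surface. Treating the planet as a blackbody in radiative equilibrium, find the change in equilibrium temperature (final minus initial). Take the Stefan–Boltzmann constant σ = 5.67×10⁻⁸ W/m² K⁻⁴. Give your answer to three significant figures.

5.90 K

By the inverse-square law, S = 1366/8.00² = 21.34 W/m².
Before: T₁ = [21.34·0.43/(4σ)]^(1/4) = 79.76 K.
Final:   T₂ = [S(1−0.428)/(4σ)]^(1/4) = 85.66 K.
Change: 85.66 − 79.76 = 5.898 K.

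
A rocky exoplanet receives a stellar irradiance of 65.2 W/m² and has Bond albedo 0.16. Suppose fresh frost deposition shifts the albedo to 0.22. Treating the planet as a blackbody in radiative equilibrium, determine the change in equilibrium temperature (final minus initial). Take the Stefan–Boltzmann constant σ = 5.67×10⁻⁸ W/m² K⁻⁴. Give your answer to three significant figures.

-2.29 kelvin

With α = 0.16, T₁ = 124.7 K.
After:  T₂ = [65.20·0.78/(4σ)]^(1/4) = 122.4 K.
Change: 122.4 − 124.7 = -2.288 K.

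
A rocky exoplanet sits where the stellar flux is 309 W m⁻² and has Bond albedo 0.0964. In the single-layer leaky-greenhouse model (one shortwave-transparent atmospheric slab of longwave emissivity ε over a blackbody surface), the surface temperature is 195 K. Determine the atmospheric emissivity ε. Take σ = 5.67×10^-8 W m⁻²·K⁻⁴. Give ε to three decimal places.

0.297

First, T_e = [309.0·(1−0.0964)/(4σ)]^(1/4) = 187.3 K.
T_s⁴ = T_e⁴·2/(2−ε) → ε = 2 − 2(T_e/T_s)⁴ = 2 − 2·(187.3/195)⁴ = 0.2971.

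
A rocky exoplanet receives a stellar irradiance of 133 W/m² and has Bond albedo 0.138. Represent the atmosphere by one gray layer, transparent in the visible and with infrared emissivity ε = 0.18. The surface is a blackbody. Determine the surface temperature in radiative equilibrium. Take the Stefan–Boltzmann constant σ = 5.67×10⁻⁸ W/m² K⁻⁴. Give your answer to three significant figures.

The planet radiates to space at T_e = [S(1−α)/(4σ)]^(1/4) = 149.9 K.
For a single slab of emissivity ε, T_s⁴ = 2T_e⁴/(2−ε); thus T_s = 149.9·(1.099)^(1/4) = 153.5 K.

154 K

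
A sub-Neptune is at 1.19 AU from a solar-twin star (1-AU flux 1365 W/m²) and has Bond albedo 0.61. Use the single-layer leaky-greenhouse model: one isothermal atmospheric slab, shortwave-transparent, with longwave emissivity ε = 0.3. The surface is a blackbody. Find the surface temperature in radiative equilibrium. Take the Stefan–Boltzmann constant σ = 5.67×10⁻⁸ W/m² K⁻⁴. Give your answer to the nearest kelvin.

Flux at the orbit: S = 1365/(1.19)² = 963.9 W/m².
At the top of the atmosphere, σT_e⁴ = S(1−α)/4 = 93.98 W/m², giving T_e = 201.8 K.
The surface balance (absorbed SW + ε·downward IR = σT_s⁴) with T_a⁴ = T_s⁴/2 reduces to T_s = T_e·[2/(2−ε)]^¼ = 210.1 K.

210 kelvin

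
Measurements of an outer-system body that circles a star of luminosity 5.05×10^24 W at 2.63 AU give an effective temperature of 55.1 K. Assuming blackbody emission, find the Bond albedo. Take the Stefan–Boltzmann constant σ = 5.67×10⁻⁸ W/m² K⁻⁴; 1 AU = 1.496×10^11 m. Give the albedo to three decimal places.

0.195

Orbital distance: d = 2.63 AU = 3.934×10^11 m.
Flux at the orbit: S = L/(4πd²) = 5.05×10^24/(4π·(3.93×10^11)²) = 2.596 W/m².
Energy balance: S(1−α)/4 = σT⁴, so 1−α = 4σT⁴/S.
4σT⁴ = 4·5.67×10⁻⁸·(55.1)⁴ = 2.090 W/m².
Hence α = 1 − 2.090/2.596 = 0.1947.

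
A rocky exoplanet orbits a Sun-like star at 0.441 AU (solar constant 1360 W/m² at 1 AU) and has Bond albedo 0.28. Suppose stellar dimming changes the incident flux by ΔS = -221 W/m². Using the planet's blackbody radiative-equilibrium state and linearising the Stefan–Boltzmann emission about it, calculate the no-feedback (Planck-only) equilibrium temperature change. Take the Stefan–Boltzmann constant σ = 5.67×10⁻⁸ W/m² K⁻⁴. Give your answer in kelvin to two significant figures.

-3.0 K

Flux at the orbit: S = 1360/(0.441)² = 6993 W/m².
The baseline emission temperature is T_e = 386.0 K.
TOA radiative forcing: ΔF = (1−α)ΔS/4 = 0.72·(-221)/4 = -39.78 W/m².
The Planck feedback parameter is 4σT_e³ = 13.04 W/m²/K.
So ΔT₀ = -39.78/13.04 = -3.05 K.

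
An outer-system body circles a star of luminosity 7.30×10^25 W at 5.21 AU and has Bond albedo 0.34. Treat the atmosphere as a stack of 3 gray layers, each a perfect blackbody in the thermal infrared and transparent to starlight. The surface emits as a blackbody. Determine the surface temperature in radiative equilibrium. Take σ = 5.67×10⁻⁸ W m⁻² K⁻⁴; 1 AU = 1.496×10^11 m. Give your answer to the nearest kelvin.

103 kelvin

d = 5.21 × 1.496×10^11 m = 7.794×10^11 m.
Spreading L over a sphere of radius d: S = 7.30×10^25/(4π·7.79×10^11²) = 9.563 W m⁻².
OLR = S(1−α)/4 = 1.578 W m⁻²; the top layer radiates at T_e = 72.63 K.
With N = 3 opaque layers, T_s = (N+1)^(1/4)·T_e = 4^(1/4)·72.63 = 102.7 K.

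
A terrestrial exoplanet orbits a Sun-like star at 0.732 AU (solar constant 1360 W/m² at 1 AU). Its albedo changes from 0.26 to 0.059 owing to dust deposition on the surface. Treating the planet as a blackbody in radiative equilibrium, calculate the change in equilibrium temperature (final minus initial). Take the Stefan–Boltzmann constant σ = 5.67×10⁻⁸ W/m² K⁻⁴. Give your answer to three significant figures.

18.7 K

Irradiance scales as 1/d², so S = 1360 W/m² × (1/0.732)² = 2538 W/m².
Before: T₁ = [2538·0.74/(4σ)]^(1/4) = 301.7 K.
With α = 0.059, T₂ = 320.3 K.
ΔT = T₂ − T₁ = 18.68 K.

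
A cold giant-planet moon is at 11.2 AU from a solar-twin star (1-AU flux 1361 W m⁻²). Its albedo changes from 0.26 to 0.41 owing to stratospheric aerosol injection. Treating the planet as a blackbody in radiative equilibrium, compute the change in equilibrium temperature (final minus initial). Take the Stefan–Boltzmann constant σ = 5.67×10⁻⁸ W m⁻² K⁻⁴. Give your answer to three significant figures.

By the inverse-square law, S = 1361/11.2² = 10.85 W m⁻².
Before: T₁ = [10.85·0.74/(4σ)]^(1/4) = 77.14 K.
Final:   T₂ = [S(1−0.41)/(4σ)]^(1/4) = 72.89 K.
ΔT = T₂ − T₁ = -4.247 K.

-4.25 K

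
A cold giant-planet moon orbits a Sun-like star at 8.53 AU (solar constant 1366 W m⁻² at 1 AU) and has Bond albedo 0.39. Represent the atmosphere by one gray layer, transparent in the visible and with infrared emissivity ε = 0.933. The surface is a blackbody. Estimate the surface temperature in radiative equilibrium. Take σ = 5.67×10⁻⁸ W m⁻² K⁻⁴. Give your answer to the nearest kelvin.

Flux at the orbit: S = 1366/(8.53)² = 18.77 W m⁻².
The planet radiates to space at T_e = [S(1−α)/(4σ)]^(1/4) = 84.30 K.
Surface balance with a leaky layer gives σT_s⁴ = σT_e⁴·2/(2−ε), so T_s = T_e·[2/(2−0.933)]^(1/4) = 98.63 K.

99 kelvin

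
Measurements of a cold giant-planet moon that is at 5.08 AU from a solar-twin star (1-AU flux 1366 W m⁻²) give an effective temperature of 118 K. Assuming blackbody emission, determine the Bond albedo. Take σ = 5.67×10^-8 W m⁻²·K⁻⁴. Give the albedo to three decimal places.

0.169

Irradiance scales as 1/d², so S = 1366 W m⁻² × (1/5.08)² = 52.93 W m⁻².
Rearranging the radiative balance, α = 1 − 4σT⁴/S.
σT⁴ = 10.99 W m⁻², so 4σT⁴ = 43.97 W m⁻².
Hence α = 1 − 43.97/52.93 = 0.1693.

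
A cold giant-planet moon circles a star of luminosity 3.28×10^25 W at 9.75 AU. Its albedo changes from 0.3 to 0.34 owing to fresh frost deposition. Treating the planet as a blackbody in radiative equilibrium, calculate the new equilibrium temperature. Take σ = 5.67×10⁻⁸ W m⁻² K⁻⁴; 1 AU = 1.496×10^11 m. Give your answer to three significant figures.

43.5 K

Orbital distance: d = 9.75 AU = 1.459×10^12 m.
S = L/(4πd²) = 1.227 W m⁻².
New equilibrium: T₂ = [(1−0.34)·1.227/(4σ)]^(1/4) = 43.47 K.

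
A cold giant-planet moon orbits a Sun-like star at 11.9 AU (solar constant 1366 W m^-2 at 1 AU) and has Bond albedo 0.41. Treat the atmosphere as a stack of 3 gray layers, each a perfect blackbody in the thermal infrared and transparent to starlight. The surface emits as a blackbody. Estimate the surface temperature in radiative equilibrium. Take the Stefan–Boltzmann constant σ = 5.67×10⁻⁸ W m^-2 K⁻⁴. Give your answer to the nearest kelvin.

By the inverse-square law, S = 1366/11.9² = 9.646 W m^-2.
The effective emission temperature is T_e = [S(1−α)/(4σ)]^¼ = 70.78 K.
With N = 3 opaque layers, T_s = (N+1)^(1/4)·T_e = 4^(1/4)·70.78 = 100.1 K.

100 K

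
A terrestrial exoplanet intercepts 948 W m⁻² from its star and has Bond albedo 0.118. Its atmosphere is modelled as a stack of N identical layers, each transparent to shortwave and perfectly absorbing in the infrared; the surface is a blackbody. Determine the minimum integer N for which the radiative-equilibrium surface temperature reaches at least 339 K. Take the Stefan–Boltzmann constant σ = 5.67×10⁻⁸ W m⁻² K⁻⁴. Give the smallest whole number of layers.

Top-of-atmosphere balance: σT_e⁴ = S(1−α)/4 = 209.0 W m⁻² → T_e = 246.4 K.
T_s = (N+1)^(1/4)·T_e ≥ 339 K requires N+1 ≥ (T_s/T_e)⁴ = (339/246.4)⁴ = 3.582.
Rounding up, N = 3.

3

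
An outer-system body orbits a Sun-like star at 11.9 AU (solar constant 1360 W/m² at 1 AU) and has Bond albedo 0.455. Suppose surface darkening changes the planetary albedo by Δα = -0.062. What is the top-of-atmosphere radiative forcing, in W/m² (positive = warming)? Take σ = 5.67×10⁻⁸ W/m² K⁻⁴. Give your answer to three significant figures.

Irradiance scales as 1/d², so S = 1360 W/m² × (1/11.9)² = 9.604 W/m².
TOA radiative forcing: ΔF = −S·Δα/4 = −9.604·(-0.062)/4 = 0.1489 W/m².

0.149 W/m²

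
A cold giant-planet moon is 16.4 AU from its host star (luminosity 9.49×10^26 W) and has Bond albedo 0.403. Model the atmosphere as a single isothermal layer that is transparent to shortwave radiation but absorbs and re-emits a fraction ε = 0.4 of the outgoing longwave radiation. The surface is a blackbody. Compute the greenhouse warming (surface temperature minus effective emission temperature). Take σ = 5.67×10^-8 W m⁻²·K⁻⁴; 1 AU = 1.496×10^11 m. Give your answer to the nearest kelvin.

Orbital distance: d = 16.4 AU = 2.453×10^12 m.
S = L/(4πd²) = 12.55 W m⁻².
Effective emission temperature (TOA balance): σT_e⁴ = S(1−α)/4 = 1.872 W m⁻² → T_e = 75.81 K.
Surface balance with a leaky layer gives σT_s⁴ = σT_e⁴·2/(2−ε), so T_s = T_e·[2/(2−0.4)]^(1/4) = 80.16 K.
Greenhouse warming: T_s − T_e = 4.349 K.

4 K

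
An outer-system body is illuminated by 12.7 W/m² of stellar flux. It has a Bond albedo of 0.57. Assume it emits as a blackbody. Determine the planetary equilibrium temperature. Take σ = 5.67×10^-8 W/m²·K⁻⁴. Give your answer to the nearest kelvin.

70 K

The planet absorbs (1−α)S over its disc πR² and re-emits over 4πR², so the mean absorbed flux is (1−0.57)·12.70/4 = 1.365 W/m².
Balancing against σT⁴: T = (1.365/5.67×10⁻⁸)^(1/4) = 70.05 K.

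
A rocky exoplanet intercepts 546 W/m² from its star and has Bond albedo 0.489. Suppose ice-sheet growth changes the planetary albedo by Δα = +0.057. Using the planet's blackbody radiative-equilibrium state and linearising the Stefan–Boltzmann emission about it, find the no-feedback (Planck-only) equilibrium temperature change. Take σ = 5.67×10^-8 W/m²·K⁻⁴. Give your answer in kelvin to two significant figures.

-5.2 K

The baseline emission temperature is T_e = 187.3 K.
ΔF = −(S/4)Δα = −(546.0/4)×(+0.057) = -7.780 W/m².
Linearising σT⁴ gives d(σT⁴)/dT = 4σT_e³ = 1.490 W/m² per K.
So ΔT₀ = -7.780/1.490 = -5.22 K.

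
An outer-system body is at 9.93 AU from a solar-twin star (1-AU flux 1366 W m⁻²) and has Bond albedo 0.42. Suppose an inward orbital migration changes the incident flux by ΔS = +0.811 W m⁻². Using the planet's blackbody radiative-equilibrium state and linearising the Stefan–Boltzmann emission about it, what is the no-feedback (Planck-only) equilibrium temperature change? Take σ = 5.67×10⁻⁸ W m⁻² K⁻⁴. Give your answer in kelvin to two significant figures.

1.1 K

Irradiance scales as 1/d², so S = 1366 W m⁻² × (1/9.93)² = 13.85 W m⁻².
Reference equilibrium: T_e = [S(1−α)/(4σ)]^(1/4) = 77.15 K.
TOA radiative forcing: ΔF = (1−α)ΔS/4 = 0.58·(+0.811)/4 = 0.1176 W m⁻².
Planck response: λ_P = 4σT_e³ = 4·5.67×10⁻⁸·(77.15)³ = 0.1041 W m⁻²/K.
So ΔT₀ = 0.1176/0.1041 = 1.13 K.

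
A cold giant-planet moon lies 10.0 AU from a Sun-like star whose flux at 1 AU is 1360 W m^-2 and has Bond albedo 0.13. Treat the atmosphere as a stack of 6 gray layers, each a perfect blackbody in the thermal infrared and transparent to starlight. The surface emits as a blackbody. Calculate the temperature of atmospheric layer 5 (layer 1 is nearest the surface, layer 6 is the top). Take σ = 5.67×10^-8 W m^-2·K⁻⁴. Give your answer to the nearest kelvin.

101 K

Irradiance scales as 1/d², so S = 1360 W m^-2 × (1/10.0)² = 13.60 W m^-2.
The effective emission temperature is T_e = [S(1−α)/(4σ)]^¼ = 84.99 K.
The net upward flux σT_e⁴ is constant between every pair of levels, so T_k⁴ = (N+1−k)T_e⁴.
T_5 = (2)^(1/4)·84.99 = 101.1 K.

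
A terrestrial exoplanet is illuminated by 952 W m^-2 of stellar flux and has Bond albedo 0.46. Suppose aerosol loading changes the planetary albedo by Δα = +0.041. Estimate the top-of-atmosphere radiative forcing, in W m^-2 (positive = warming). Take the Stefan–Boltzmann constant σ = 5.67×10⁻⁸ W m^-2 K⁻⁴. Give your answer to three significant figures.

-9.76 W m^-2

TOA radiative forcing: ΔF = −S·Δα/4 = −952.0·(+0.041)/4 = -9.758 W m^-2.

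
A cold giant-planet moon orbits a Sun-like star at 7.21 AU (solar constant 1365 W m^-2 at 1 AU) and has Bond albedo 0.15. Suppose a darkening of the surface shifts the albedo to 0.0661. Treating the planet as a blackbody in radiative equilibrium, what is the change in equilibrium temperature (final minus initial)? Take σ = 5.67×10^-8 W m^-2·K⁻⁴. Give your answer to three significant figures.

2.37 kelvin

By the inverse-square law, S = 1365/7.21² = 26.26 W m^-2.
With α = 0.15, T₁ = 99.60 K.
After:  T₂ = [26.26·0.934/(4σ)]^(1/4) = 102.0 K.
Change: 102.0 − 99.60 = 2.372 K.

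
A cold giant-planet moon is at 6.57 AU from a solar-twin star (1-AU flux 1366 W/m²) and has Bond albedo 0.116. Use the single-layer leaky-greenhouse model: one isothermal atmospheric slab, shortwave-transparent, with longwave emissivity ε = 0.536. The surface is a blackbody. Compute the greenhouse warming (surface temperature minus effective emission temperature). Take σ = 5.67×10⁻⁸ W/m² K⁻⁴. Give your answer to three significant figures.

8.55 K

By the inverse-square law, S = 1366/6.57² = 31.65 W/m².
The planet radiates to space at T_e = [S(1−α)/(4σ)]^(1/4) = 105.4 K.
Surface balance with a leaky layer gives σT_s⁴ = σT_e⁴·2/(2−ε), so T_s = T_e·[2/(2−0.536)]^(1/4) = 113.9 K.
Greenhouse warming: T_s − T_e = 8.548 K.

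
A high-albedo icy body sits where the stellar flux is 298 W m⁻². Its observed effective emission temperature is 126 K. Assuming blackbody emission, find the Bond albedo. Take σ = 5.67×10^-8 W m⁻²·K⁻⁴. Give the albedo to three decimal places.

0.808

Rearranging the radiative balance, α = 1 − 4σT⁴/S.
σT⁴ = 14.29 W m⁻², so 4σT⁴ = 57.16 W m⁻².
1−α = 57.16/298.0 = 0.1918, so α = 0.8082.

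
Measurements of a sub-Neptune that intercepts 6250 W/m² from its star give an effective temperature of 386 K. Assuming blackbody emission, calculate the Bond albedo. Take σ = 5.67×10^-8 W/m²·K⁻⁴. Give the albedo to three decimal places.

Rearranging the radiative balance, α = 1 − 4σT⁴/S.
σT⁴ = 1259 W/m², so 4σT⁴ = 5035 W/m².
1−α = 5035/6250 = 0.8056, so α = 0.1944.

0.194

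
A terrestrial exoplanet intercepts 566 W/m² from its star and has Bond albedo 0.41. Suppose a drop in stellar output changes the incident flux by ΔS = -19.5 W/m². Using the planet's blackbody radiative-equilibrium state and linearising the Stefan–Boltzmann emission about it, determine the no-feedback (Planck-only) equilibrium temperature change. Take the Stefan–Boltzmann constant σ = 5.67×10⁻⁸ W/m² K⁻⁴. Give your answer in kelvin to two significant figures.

The baseline emission temperature is T_e = 195.9 K.
ΔF = Δ[S(1−α)]/4 = (1−0.41)·-19.5/4 = -2.876 W/m².
Linearising σT⁴ gives d(σT⁴)/dT = 4σT_e³ = 1.705 W/m² per K.
ΔT₀ = ΔF/λ_P = -2.876/1.705 = -1.69 K.

-1.7 K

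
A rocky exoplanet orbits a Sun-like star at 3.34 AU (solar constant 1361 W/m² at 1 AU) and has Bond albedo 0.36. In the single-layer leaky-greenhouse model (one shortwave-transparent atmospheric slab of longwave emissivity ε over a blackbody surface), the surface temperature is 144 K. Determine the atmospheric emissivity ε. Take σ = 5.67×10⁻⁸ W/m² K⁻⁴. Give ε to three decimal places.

Irradiance scales as 1/d², so S = 1361 W/m² × (1/3.34)² = 122.0 W/m².
First, T_e = [122.0·(1−0.36)/(4σ)]^(1/4) = 136.2 K.
Since (2−ε)/2 = (T_e/T_s)⁴ = 0.8007, ε = 0.3987.

0.399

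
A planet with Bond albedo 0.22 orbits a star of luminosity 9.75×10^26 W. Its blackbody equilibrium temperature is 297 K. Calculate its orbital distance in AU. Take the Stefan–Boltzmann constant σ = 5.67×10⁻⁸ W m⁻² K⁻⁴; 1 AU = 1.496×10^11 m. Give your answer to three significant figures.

1.24 AU

Required flux: S = 4σT⁴/(1−α) = 2262 W m⁻².
Then d = [L/(4πS)]^(1/2) = 1.852×10^11 m, i.e. 1.238 AU.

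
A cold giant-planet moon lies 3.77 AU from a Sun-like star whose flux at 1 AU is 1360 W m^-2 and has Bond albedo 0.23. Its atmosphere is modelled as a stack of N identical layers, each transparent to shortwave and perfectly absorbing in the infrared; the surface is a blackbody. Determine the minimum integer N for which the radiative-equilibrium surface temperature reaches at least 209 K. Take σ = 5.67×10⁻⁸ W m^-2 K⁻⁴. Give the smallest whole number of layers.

5

Flux at the orbit: S = 1360/(3.77)² = 95.69 W m^-2.
Top-of-atmosphere balance: σT_e⁴ = S(1−α)/4 = 18.42 W m^-2 → T_e = 134.3 K.
Need (N+1)T_e⁴ ≥ T_s⁴, i.e. N+1 ≥ (209/134.3)⁴ = 5.873.
Rounding up, N = 5.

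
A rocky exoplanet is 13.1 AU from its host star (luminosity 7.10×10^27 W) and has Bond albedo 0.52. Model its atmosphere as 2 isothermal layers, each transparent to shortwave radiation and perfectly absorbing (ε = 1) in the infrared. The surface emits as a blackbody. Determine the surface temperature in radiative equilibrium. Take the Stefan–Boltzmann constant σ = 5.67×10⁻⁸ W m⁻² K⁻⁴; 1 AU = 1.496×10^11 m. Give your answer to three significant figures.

Orbital distance: d = 13.1 AU = 1.960×10^12 m.
S = L/(4πd²) = 147.1 W m⁻².
OLR = S(1−α)/4 = 17.65 W m⁻²; the top layer radiates at T_e = 132.8 K.
Layer-by-layer balance gives σT_s⁴ = (N+1)σT_e⁴, so T_s = 3^¼·132.8 = 174.8 K.

175 kelvin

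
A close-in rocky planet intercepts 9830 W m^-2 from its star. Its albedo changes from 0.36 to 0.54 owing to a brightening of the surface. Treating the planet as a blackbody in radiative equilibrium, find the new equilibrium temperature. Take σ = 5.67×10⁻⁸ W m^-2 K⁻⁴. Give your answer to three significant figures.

376 kelvin

T₂ = [S(1−α₂)/(4σ)]^(1/4) = [9830·0.46/(4σ)]^(1/4) = 375.8 K.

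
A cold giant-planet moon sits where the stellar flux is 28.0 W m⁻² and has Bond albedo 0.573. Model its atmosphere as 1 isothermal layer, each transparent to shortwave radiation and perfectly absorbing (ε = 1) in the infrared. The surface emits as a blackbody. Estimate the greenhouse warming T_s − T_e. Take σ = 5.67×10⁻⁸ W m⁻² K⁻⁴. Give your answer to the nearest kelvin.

16 K

OLR = S(1−α)/4 = 2.989 W m⁻²; the top layer radiates at T_e = 85.21 K.
Surface: T_s = (2)^¼·T_e = 101.3 K.
So the greenhouse effect raises the surface by 101.3 − 85.21 = 16.12 K.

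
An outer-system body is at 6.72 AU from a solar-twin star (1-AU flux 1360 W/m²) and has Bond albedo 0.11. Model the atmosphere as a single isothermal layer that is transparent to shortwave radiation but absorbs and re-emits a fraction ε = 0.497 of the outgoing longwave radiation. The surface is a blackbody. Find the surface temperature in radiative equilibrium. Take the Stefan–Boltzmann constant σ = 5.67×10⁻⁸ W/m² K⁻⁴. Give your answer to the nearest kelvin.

By the inverse-square law, S = 1360/6.72² = 30.12 W/m².
At the top of the atmosphere, σT_e⁴ = S(1−α)/4 = 6.701 W/m², giving T_e = 104.3 K.
For a single slab of emissivity ε, T_s⁴ = 2T_e⁴/(2−ε); thus T_s = 104.3·(1.331)^(1/4) = 112.0 K.

112 K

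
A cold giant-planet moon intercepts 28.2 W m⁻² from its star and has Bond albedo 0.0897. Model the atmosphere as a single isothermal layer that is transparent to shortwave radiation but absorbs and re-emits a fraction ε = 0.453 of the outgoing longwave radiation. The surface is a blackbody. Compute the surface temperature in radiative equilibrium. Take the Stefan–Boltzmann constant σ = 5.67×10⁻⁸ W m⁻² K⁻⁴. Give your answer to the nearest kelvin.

110 K

The planet radiates to space at T_e = [S(1−α)/(4σ)]^(1/4) = 103.1 K.
The surface balance (absorbed SW + ε·downward IR = σT_s⁴) with T_a⁴ = T_s⁴/2 reduces to T_s = T_e·[2/(2−ε)]^¼ = 110.0 K.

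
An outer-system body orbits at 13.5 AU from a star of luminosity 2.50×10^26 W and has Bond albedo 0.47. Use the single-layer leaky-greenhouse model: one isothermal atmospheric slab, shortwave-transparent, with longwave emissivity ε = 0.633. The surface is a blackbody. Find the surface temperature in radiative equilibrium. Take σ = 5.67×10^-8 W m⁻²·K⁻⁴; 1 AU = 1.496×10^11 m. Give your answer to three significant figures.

d = 13.5 × 1.496×10^11 m = 2.020×10^12 m.
Spreading L over a sphere of radius d: S = 2.50×10^26/(4π·2.02×10^12²) = 4.878 W m⁻².
Effective emission temperature (TOA balance): σT_e⁴ = S(1−α)/4 = 0.6463 W m⁻² → T_e = 58.10 K.
Surface balance with a leaky layer gives σT_s⁴ = σT_e⁴·2/(2−ε), so T_s = T_e·[2/(2−0.633)]^(1/4) = 63.90 K.

63.9 K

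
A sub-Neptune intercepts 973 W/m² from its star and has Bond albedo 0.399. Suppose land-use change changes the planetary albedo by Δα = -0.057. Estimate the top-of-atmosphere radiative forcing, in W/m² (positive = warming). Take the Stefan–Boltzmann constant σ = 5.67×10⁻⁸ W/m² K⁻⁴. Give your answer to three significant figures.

ΔF = −(S/4)Δα = −(973.0/4)×(-0.057) = 13.87 W/m².

13.9 W/m²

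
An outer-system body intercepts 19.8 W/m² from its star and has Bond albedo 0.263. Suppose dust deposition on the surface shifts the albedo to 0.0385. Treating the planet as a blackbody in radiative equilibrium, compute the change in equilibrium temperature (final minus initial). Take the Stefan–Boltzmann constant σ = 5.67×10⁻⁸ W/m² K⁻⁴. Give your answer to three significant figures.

With α = 0.263, T₁ = 89.56 K.
With α = 0.0385, T₂ = 95.72 K.
ΔT = T₂ − T₁ = 6.156 K.

6.16 K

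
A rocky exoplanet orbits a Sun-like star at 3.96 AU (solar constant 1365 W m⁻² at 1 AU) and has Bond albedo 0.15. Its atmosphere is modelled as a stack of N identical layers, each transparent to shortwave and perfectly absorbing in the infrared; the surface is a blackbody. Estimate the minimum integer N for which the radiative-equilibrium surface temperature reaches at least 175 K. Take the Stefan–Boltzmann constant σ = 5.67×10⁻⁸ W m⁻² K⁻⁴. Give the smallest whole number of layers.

2

By the inverse-square law, S = 1365/3.96² = 87.04 W m⁻².
Top-of-atmosphere balance: σT_e⁴ = S(1−α)/4 = 18.50 W m⁻² → T_e = 134.4 K.
Since T_s⁴ = (N+1)T_e⁴, we need N ≥ (T_s/T_e)⁴ − 1 = 1.875.
Rounding up, N = 2.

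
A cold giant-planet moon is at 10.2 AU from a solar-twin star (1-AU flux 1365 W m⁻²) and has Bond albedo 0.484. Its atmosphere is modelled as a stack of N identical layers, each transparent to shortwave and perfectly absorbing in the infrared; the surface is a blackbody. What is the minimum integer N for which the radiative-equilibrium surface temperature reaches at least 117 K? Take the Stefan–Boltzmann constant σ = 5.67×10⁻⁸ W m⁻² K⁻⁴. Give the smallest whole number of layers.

Flux at the orbit: S = 1365/(10.2)² = 13.12 W m⁻².
Top-of-atmosphere balance: σT_e⁴ = S(1−α)/4 = 1.692 W m⁻² → T_e = 73.92 K.
T_s = (N+1)^(1/4)·T_e ≥ 117 K requires N+1 ≥ (T_s/T_e)⁴ = (117/73.92)⁴ = 6.278.
So N ≥ 5.278; the smallest integer is N = 6.

6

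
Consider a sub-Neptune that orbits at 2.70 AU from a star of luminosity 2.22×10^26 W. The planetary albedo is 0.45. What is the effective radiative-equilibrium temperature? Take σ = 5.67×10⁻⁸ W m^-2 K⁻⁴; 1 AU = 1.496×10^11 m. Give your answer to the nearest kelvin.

d = 2.70 × 1.496×10^11 m = 4.039×10^11 m.
S = L/(4πd²) = 108.3 W m^-2.
The planet absorbs (1−α)S over its disc πR² and re-emits over 4πR², so the mean absorbed flux is (1−0.45)·108.3/4 = 14.89 W m^-2.
Balancing against σT⁴: T = (14.89/5.67×10⁻⁸)^(1/4) = 127.3 K.

127 K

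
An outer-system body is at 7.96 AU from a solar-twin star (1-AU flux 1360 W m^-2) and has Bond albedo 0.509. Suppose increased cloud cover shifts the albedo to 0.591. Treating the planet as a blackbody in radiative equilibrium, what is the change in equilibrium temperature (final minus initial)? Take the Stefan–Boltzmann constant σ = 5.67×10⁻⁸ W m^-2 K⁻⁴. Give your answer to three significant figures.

By the inverse-square law, S = 1360/7.96² = 21.46 W m^-2.
Initial: T₁ = [S(1−0.509)/(4σ)]^(1/4) = 82.56 K.
With α = 0.591, T₂ = 78.88 K.
ΔT = T₂ − T₁ = -3.687 K.

-3.69 K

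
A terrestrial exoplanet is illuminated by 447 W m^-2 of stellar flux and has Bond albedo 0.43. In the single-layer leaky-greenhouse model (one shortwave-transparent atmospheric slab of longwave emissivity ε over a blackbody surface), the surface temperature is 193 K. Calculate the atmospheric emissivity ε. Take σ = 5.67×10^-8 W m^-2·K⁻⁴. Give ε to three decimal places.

0.381

TOA balance gives T_e = 183.1 K.
Inverting T_s⁴ = 2T_e⁴/(2−ε): (T_e/T_s)⁴ = 0.8097, so ε = 2(1 − 0.8097) = 0.3807.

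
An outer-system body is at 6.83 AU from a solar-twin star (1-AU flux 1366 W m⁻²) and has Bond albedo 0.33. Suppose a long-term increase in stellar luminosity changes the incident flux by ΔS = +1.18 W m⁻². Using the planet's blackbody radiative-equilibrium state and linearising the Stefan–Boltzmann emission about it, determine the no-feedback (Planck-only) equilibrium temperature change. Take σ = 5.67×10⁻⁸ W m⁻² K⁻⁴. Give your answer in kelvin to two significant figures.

By the inverse-square law, S = 1366/6.83² = 29.28 W m⁻².
Reference equilibrium: T_e = [S(1−α)/(4σ)]^(1/4) = 96.44 K.
ΔF = Δ[S(1−α)]/4 = (1−0.33)·+1.18/4 = 0.1976 W m⁻².
The Planck feedback parameter is 4σT_e³ = 0.2034 W m⁻²/K.
So ΔT₀ = 0.1976/0.2034 = 0.972 K.

0.97 kelvin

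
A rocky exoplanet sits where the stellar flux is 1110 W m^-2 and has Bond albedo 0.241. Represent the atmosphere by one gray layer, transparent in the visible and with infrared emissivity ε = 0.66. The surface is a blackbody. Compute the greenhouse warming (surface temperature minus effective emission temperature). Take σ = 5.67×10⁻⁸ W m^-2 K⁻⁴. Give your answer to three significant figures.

At the top of the atmosphere, σT_e⁴ = S(1−α)/4 = 210.6 W m^-2, giving T_e = 246.9 K.
The surface balance (absorbed SW + ε·downward IR = σT_s⁴) with T_a⁴ = T_s⁴/2 reduces to T_s = T_e·[2/(2−ε)]^¼ = 272.9 K.
The atmosphere warms the surface by 26.00 K.

26.0 K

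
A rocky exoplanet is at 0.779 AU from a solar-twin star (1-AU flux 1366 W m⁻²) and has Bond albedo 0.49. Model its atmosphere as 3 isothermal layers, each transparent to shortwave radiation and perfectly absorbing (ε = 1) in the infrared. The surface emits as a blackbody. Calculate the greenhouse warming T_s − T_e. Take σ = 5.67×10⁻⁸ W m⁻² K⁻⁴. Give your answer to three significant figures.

110 K

Flux at the orbit: S = 1366/(0.779)² = 2251 W m⁻².
The effective emission temperature is T_e = [S(1−α)/(4σ)]^¼ = 266.7 K.
Surface: T_s = (4)^¼·T_e = 377.2 K.
Warming: T_s − T_e = 110.5 K.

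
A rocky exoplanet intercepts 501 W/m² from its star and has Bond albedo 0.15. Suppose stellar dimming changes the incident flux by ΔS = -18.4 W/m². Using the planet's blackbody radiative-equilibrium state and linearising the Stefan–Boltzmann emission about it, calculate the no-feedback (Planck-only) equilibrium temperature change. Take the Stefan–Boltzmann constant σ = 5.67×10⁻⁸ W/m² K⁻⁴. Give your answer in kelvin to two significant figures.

-1.9 K

Reference equilibrium: T_e = [S(1−α)/(4σ)]^(1/4) = 208.2 K.
TOA radiative forcing: ΔF = (1−α)ΔS/4 = 0.85·(-18.4)/4 = -3.910 W/m².
Linearising σT⁴ gives d(σT⁴)/dT = 4σT_e³ = 2.046 W/m² per K.
So ΔT₀ = -3.910/2.046 = -1.91 K.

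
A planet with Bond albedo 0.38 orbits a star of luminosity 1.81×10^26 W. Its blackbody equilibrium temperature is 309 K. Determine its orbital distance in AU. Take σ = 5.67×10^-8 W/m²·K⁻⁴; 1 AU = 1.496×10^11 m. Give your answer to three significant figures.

0.439 AU

The flux needed for this T is 4σT⁴/(1−0.38) = 3335 W/m².
S = L/(4πd²) → d = √(L/4πS) = √(1.81×10^26/(4π·3335)) = 6.572×10^10 m = 0.4393 AU.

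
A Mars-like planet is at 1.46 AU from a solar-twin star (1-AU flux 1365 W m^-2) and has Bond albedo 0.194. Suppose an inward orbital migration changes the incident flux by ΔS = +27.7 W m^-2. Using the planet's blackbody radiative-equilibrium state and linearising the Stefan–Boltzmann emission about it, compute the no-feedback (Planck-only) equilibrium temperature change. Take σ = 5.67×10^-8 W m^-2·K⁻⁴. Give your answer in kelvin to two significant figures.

2.4 kelvin

By the inverse-square law, S = 1365/1.46² = 640.4 W m^-2.
Reference equilibrium: T_e = [S(1−α)/(4σ)]^(1/4) = 218.4 K.
TOA radiative forcing: ΔF = (1−α)ΔS/4 = 0.806·(+27.7)/4 = 5.582 W m^-2.
The Planck feedback parameter is 4σT_e³ = 2.363 W m^-2/K.
ΔT₀ = ΔF/λ_P = 5.582/2.363 = 2.36 K.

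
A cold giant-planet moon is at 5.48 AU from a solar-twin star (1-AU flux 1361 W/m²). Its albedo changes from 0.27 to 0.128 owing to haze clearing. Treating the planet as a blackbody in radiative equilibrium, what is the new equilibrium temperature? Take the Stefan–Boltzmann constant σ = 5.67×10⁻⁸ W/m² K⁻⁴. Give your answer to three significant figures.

115 K

Flux at the orbit: S = 1361/(5.48)² = 45.32 W/m².
New equilibrium: T₂ = [(1−0.128)·45.32/(4σ)]^(1/4) = 114.9 K.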